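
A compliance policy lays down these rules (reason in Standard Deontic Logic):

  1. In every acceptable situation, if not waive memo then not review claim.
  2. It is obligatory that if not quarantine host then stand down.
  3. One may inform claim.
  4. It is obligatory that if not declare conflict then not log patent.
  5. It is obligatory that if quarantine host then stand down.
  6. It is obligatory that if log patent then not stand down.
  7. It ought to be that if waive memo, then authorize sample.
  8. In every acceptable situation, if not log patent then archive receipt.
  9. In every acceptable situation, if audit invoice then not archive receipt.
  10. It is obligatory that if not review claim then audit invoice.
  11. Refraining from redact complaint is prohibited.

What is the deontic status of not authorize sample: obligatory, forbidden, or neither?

Forbidden

By case analysis on quarantine_host: premise 5 gives O(quarantine_host → stand_down) and premise 2 gives O(¬quarantine_host → stand_down), so O(stand_down) either way.
The contrapositive of premise 6 (O(log_patent → ¬stand_down)) is O(stand_down → ¬log_patent), and O(stand_down) is already established, so O(¬log_patent).
Applying K to premise 8 (O(¬log_patent → archive_receipt)) and O(¬log_patent) yields O(archive_receipt).
Premise 9 is O(audit_invoice → ¬archive_receipt); contrapositively O(archive_receipt → ¬audit_invoice). Since O(archive_receipt) holds, K gives O(¬audit_invoice).
Premise 10 is O(¬review_claim → audit_invoice); contrapositively O(¬audit_invoice → review_claim). Since O(¬audit_invoice) holds, K gives O(review_claim).
Premise 1 is O(¬waive_memo → ¬review_claim); contrapositively O(review_claim → waive_memo). Since O(review_claim) holds, K gives O(waive_memo).
With premise 7, O(waive_memo → authorize_sample), the K-axiom yields O(authorize_sample).
Premises 3, 4, 11 do not contribute to this derivation.
Thus O(authorize_sample), which is F(¬authorize_sample): ¬authorize_sample is forbidden.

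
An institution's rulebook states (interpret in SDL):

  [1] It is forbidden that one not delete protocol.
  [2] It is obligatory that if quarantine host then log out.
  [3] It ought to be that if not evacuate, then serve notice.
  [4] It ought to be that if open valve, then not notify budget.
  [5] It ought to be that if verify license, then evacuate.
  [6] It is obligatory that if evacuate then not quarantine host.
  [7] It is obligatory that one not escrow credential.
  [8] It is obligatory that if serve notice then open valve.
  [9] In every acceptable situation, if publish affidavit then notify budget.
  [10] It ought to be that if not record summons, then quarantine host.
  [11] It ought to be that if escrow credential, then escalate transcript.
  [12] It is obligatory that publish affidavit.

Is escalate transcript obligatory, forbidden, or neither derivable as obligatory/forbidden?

Premise 11 is O(escrow_credential → escalate_transcript), but O(escrow_credential) is not derivable from the premises, so it does not yield O(escalate_transcript).
No premise or chain of K-axiom applications forces O(escalate_transcript), and none forces O(¬escalate_transcript). So escalate_transcript is neither obligatory nor forbidden under these norms.

Neither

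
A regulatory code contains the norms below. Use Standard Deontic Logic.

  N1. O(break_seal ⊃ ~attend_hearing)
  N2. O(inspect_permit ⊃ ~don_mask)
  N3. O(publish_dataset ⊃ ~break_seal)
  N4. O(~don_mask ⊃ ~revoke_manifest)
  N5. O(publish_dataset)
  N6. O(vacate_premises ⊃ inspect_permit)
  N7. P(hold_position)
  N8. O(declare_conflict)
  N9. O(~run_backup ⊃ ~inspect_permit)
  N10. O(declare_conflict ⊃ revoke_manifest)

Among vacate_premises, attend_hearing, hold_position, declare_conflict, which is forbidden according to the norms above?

Premise 8 gives O(declare_conflict).
Premise 10 is O(declare_conflict ⊃ revoke_manifest); since O(declare_conflict), deontic closure gives O(revoke_manifest).
Premise 4 is O(~don_mask ⊃ ~revoke_manifest); contrapositively O(revoke_manifest ⊃ don_mask). Since O(revoke_manifest) holds, K gives O(don_mask).
Premise 2 is O(inspect_permit ⊃ ~don_mask); contrapositively O(don_mask ⊃ ~inspect_permit). Since O(don_mask) holds, K gives O(~inspect_permit).
Premise 6, O(vacate_premises ⊃ inspect_permit), contraposes to O(~inspect_permit ⊃ ~vacate_premises); with O(~inspect_permit) we get O(~vacate_premises).
So O(~vacate_premises) holds, i.e. vacate_premises is forbidden. None of the other listed options is forbidden under the premises.

vacate_premises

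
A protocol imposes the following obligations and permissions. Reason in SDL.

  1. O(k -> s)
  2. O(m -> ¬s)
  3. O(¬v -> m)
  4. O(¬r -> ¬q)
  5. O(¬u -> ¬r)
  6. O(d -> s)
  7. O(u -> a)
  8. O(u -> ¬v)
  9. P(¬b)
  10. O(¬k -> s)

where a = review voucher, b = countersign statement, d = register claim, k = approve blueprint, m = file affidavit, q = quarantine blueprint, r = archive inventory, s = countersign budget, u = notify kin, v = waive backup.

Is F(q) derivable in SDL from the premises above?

Premises 1 and 10 cover both cases: O(k -> s) and O(¬k -> s). Since k ∨ ¬k is a tautology, O(s) follows.
Premise 2 is O(m -> ¬s); contrapositively O(s -> ¬m). Since O(s) holds, K gives O(¬m).
The contrapositive of premise 3 (O(¬v -> m)) is O(¬m -> v), and O(¬m) is already established, so O(v).
Premise 8, O(u -> ¬v), contraposes to O(v -> ¬u); with O(v) we get O(¬u).
Premise 5 is O(¬u -> ¬r); since O(¬u), deontic closure gives O(¬r).
Premise 4 is O(¬r -> ¬q); since O(¬r), deontic closure gives O(¬q).
Premises 6, 7, 9 do not contribute to this derivation.
So O(¬q) holds, i.e. F(q). The claim follows.

Yes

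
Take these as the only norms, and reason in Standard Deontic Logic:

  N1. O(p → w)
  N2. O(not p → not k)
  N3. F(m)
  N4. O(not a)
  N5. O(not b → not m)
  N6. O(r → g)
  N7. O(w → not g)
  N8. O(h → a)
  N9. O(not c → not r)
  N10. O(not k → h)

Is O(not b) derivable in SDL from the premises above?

No

Premise 5 is O(not b → not m); even if O(not m) held, inferring O(not b) would be affirming the consequent — invalid.
No other premise forces O(not b). An ideal world satisfying every premise can still have not b false, so O(not b) is not derivable.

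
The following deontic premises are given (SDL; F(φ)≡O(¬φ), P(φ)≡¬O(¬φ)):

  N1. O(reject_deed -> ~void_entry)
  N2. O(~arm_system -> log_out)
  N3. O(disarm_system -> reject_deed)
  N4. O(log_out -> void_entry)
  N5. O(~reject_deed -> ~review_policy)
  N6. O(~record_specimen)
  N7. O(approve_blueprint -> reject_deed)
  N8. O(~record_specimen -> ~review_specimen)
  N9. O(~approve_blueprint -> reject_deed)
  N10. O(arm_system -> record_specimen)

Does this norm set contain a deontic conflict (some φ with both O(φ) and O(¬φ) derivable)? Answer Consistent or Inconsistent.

Premises 7 and 9 are O(approve_blueprint -> reject_deed) and O(~approve_blueprint -> reject_deed); every ideal world satisfies approve_blueprint or ~approve_blueprint, so in either case reject_deed holds — hence O(reject_deed).
From O(reject_deed) and premise 1, O(reject_deed -> ~void_entry), we obtain O(~void_entry).
The contrapositive of premise 4 (O(log_out -> void_entry)) is O(~void_entry -> ~log_out), and O(~void_entry) is already established, so O(~log_out).
The contrapositive of premise 2 (O(~arm_system -> log_out)) is O(~log_out -> arm_system), and O(~log_out) is already established, so O(arm_system).
From O(arm_system) and premise 10, O(arm_system -> record_specimen), we obtain O(record_specimen).
But premise 6 directly asserts O(~record_specimen).
We now have both O(record_specimen) and O(~record_specimen) — record_specimen is simultaneously obligatory and forbidden, violating the D-axiom.

Inconsistent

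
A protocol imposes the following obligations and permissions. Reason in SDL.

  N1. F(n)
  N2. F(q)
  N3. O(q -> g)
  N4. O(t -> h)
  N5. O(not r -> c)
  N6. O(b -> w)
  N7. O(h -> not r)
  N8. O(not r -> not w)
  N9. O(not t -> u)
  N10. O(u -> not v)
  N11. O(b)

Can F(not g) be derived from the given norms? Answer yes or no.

No

Premise 3 is O(q -> g), but O(q) is not derivable from the premises, so it does not yield O(g).
No other premise forces O(g). An ideal world satisfying every premise can still have not g true, so F(not g) is not derivable.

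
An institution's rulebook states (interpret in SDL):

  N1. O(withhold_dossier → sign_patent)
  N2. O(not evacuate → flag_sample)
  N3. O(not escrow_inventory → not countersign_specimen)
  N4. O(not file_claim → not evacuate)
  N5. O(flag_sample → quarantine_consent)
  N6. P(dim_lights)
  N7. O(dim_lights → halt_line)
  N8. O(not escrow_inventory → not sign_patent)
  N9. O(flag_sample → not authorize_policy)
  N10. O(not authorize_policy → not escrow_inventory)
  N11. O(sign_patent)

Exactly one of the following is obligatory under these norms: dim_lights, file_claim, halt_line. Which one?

file_claim

From premise 11 we have O(sign_patent).
Premise 8, O(not escrow_inventory → not sign_patent), contraposes to O(sign_patent → escrow_inventory); with O(sign_patent) we get O(escrow_inventory).
Premise 10 is O(not authorize_policy → not escrow_inventory); contrapositively O(escrow_inventory → authorize_policy). Since O(escrow_inventory) holds, K gives O(authorize_policy).
The contrapositive of premise 9 (O(flag_sample → not authorize_policy)) is O(authorize_policy → not flag_sample), and O(authorize_policy) is already established, so O(not flag_sample).
Premise 2, O(not evacuate → flag_sample), contraposes to O(not flag_sample → evacuate); with O(not flag_sample) we get O(evacuate).
The contrapositive of premise 4 (O(not file_claim → not evacuate)) is O(evacuate → file_claim), and O(evacuate) is already established, so O(file_claim).
So O(file_claim) holds — file_claim is obligatory. None of the other listed options is made obligatory by any chain of premises.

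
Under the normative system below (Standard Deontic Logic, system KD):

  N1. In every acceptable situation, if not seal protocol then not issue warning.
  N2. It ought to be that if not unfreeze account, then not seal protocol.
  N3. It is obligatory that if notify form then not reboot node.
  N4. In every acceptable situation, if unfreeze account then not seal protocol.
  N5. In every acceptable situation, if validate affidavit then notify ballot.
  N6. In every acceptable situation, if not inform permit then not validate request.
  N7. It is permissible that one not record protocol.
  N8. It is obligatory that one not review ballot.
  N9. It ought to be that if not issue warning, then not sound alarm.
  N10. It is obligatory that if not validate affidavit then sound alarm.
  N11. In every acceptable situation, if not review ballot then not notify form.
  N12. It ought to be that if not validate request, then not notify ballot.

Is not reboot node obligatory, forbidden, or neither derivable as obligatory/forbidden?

Premise 3 is O(notify_form → ¬reboot_node), but O(notify_form) is not derivable from the premises, so it does not yield O(¬reboot_node).
No premise or chain of K-axiom applications forces O(¬reboot_node), and none forces O(reboot_node). So ¬reboot_node is neither obligatory nor forbidden under these norms.

Neither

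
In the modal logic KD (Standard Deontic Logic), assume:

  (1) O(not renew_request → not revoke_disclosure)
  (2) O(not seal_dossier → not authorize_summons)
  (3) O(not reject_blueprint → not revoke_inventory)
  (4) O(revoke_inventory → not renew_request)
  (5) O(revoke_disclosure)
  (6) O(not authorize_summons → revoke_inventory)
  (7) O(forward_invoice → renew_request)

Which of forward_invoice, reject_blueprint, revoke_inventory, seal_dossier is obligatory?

Premise 5 states O(revoke_disclosure) outright.
Premise 1 is O(not renew_request → not revoke_disclosure); contrapositively O(revoke_disclosure → renew_request). Since O(revoke_disclosure) holds, K gives O(renew_request).
The contrapositive of premise 4 (O(revoke_inventory → not renew_request)) is O(renew_request → not revoke_inventory), and O(renew_request) is already established, so O(not revoke_inventory).
The contrapositive of premise 6 (O(not authorize_summons → revoke_inventory)) is O(not revoke_inventory → authorize_summons), and O(not revoke_inventory) is already established, so O(authorize_summons).
Premise 2 is O(not seal_dossier → not authorize_summons); contrapositively O(authorize_summons → seal_dossier). Since O(authorize_summons) holds, K gives O(seal_dossier).
So O(seal_dossier) holds — seal_dossier is obligatory. None of the other listed options is made obligatory by any chain of premises.

seal_dossier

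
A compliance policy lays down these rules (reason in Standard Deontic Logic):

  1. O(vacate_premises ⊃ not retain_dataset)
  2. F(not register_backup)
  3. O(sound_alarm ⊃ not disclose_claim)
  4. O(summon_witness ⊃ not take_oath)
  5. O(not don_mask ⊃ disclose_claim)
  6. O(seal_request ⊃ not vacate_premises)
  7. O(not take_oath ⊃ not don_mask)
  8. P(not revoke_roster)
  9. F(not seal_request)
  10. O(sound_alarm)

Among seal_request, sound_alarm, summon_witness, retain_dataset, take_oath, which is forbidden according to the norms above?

summon_witness

Premise 10 gives O(sound_alarm).
From O(sound_alarm) and premise 3, O(sound_alarm ⊃ not disclose_claim), we obtain O(not disclose_claim).
Premise 5 is O(not don_mask ⊃ disclose_claim); contrapositively O(not disclose_claim ⊃ don_mask). Since O(not disclose_claim) holds, K gives O(don_mask).
The contrapositive of premise 7 (O(not take_oath ⊃ not don_mask)) is O(don_mask ⊃ take_oath), and O(don_mask) is already established, so O(take_oath).
Premise 4 is O(summon_witness ⊃ not take_oath); contrapositively O(take_oath ⊃ not summon_witness). Since O(take_oath) holds, K gives O(not summon_witness).
So O(not summon_witness) holds, i.e. summon_witness is forbidden. None of the other listed options is forbidden under the premises.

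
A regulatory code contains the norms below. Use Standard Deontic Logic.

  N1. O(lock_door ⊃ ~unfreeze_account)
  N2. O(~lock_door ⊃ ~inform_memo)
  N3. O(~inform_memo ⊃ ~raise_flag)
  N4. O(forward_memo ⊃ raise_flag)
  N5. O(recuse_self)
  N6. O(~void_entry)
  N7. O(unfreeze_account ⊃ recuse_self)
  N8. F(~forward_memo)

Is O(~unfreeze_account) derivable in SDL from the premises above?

Yes

Premise 8 is F(~forward_memo), i.e. O(forward_memo).
From O(forward_memo) and premise 4, O(forward_memo ⊃ raise_flag), we obtain O(raise_flag).
The contrapositive of premise 3 (O(~inform_memo ⊃ ~raise_flag)) is O(raise_flag ⊃ inform_memo), and O(raise_flag) is already established, so O(inform_memo).
Premise 2, O(~lock_door ⊃ ~inform_memo), contraposes to O(inform_memo ⊃ lock_door); with O(inform_memo) we get O(lock_door).
With premise 1, O(lock_door ⊃ ~unfreeze_account), the K-axiom yields O(~unfreeze_account).
Premises 5, 6, 7 do not contribute to this derivation.
So O(~unfreeze_account) follows.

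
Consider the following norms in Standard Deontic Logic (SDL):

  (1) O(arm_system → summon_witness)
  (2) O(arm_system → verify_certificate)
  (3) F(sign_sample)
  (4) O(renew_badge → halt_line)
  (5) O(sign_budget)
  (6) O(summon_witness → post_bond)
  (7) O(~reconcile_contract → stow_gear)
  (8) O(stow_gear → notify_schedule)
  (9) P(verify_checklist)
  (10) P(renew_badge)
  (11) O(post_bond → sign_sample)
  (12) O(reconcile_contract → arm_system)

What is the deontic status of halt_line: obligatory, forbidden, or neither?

Neither

Premise 4 is O(renew_badge → halt_line), but O(renew_badge) is not derivable from the premises (the permission P(renew_badge) asserts only ~O(~renew_badge), not O(renew_badge)), so it does not yield O(halt_line).
No premise or chain of K-axiom applications forces O(halt_line), and none forces O(~halt_line). So halt_line is neither obligatory nor forbidden under these norms.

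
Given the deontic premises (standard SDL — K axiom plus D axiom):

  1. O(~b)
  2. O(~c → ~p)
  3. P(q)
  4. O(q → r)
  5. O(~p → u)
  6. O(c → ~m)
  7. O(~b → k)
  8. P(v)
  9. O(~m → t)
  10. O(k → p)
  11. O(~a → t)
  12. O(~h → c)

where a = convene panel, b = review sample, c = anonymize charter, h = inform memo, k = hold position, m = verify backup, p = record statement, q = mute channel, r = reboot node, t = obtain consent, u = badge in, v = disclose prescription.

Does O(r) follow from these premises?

No

Premise 4 is O(q → r), but O(q) is not derivable from the premises (the permission P(q) asserts only ~O(~q), not O(q)), so it does not yield O(r).
No other premise forces O(r). An ideal world satisfying every premise can still have r false, so O(r) is not derivable.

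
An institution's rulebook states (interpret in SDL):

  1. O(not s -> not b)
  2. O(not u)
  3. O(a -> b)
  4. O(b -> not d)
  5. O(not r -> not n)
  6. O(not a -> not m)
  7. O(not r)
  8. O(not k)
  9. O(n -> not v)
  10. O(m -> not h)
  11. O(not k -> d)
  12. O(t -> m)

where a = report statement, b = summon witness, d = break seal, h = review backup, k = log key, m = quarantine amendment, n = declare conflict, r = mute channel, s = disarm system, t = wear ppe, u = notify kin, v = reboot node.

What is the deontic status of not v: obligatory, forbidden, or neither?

Premise 9 is O(n -> not v), but O(n) is not derivable from the premises, so it does not yield O(not v).
No premise or chain of K-axiom applications forces O(not v), and none forces O(v). So not v is neither obligatory nor forbidden under these norms.

Neither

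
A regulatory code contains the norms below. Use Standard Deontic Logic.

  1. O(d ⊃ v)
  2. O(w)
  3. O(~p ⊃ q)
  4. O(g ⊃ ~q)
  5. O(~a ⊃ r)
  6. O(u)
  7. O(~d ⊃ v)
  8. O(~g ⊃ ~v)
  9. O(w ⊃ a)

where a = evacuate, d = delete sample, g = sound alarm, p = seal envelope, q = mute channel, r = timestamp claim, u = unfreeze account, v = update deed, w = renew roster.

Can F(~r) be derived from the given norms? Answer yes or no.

Premise 5 is O(~a ⊃ r), but O(~a) is not derivable from the premises, so it does not yield O(r).
No other premise forces O(r). An ideal world satisfying every premise can still have ~r true, so F(~r) is not derivable.

No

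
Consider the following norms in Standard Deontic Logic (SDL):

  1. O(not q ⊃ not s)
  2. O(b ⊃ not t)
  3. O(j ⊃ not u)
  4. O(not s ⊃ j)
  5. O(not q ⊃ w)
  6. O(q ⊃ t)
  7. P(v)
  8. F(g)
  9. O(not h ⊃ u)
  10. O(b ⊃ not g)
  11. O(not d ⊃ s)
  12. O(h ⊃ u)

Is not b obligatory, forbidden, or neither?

By case analysis on h: premise 12 gives O(h ⊃ u) and premise 9 gives O(not h ⊃ u), so O(u) either way.
Premise 3, O(j ⊃ not u), contraposes to O(u ⊃ not j); with O(u) we get O(not j).
Premise 4 is O(not s ⊃ j); contrapositively O(not j ⊃ s). Since O(not j) holds, K gives O(s).
The contrapositive of premise 1 (O(not q ⊃ not s)) is O(s ⊃ q), and O(s) is already established, so O(q).
Premise 6 is O(q ⊃ t); since O(q), deontic closure gives O(t).
The contrapositive of premise 2 (O(b ⊃ not t)) is O(t ⊃ not b), and O(t) is already established, so O(not b).
Premises 5, 7, 8, 10, 11 do not contribute to this derivation.
Hence not b is obligatory.

Obligatory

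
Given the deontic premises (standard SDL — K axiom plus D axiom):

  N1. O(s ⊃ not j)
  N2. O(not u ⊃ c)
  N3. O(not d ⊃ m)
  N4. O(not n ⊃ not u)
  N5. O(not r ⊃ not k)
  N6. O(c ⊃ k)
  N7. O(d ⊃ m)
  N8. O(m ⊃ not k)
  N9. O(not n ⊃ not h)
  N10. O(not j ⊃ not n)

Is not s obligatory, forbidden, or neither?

Premises 7 and 3 are O(d ⊃ m) and O(not d ⊃ m); every ideal world satisfies d or not d, so in either case m holds — hence O(m).
Applying K to premise 8 (O(m ⊃ not k)) and O(m) yields O(not k).
The contrapositive of premise 6 (O(c ⊃ k)) is O(not k ⊃ not c), and O(not k) is already established, so O(not c).
Premise 2, O(not u ⊃ c), contraposes to O(not c ⊃ u); with O(not c) we get O(u).
Premise 4, O(not n ⊃ not u), contraposes to O(u ⊃ n); with O(u) we get O(n).
Premise 10 is O(not j ⊃ not n); contrapositively O(n ⊃ j). Since O(n) holds, K gives O(j).
The contrapositive of premise 1 (O(s ⊃ not j)) is O(j ⊃ not s), and O(j) is already established, so O(not s).
Premises 5, 9 do not contribute to this derivation.
Hence not s is obligatory.

Obligatory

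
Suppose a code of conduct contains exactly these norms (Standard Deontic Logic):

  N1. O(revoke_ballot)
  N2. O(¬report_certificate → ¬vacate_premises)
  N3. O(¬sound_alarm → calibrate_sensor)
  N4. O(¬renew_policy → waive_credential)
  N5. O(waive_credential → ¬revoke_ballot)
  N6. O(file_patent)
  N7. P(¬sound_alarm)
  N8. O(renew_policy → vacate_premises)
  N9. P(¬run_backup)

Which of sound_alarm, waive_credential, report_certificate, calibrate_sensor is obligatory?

Premise 1 states O(revoke_ballot) outright.
The contrapositive of premise 5 (O(waive_credential → ¬revoke_ballot)) is O(revoke_ballot → ¬waive_credential), and O(revoke_ballot) is already established, so O(¬waive_credential).
Premise 4, O(¬renew_policy → waive_credential), contraposes to O(¬waive_credential → renew_policy); with O(¬waive_credential) we get O(renew_policy).
Premise 8 is O(renew_policy → vacate_premises); since O(renew_policy), deontic closure gives O(vacate_premises).
Premise 2 is O(¬report_certificate → ¬vacate_premises); contrapositively O(vacate_premises → report_certificate). Since O(vacate_premises) holds, K gives O(report_certificate).
So O(report_certificate) holds — report_certificate is obligatory. None of the other listed options is made obligatory by any chain of premises.

report_certificate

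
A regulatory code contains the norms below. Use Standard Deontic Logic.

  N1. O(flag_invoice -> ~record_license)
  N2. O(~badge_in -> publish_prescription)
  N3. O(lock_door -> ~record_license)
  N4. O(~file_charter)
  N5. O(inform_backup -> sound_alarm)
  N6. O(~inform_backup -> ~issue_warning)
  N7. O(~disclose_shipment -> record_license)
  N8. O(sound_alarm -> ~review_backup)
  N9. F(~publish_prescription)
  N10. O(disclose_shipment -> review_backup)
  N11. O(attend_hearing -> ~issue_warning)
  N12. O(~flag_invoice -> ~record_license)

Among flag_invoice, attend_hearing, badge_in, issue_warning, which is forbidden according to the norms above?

issue_warning

Premises 12 and 1 cover both cases: O(~flag_invoice -> ~record_license) and O(flag_invoice -> ~record_license). Since ~flag_invoice ∨ flag_invoice is a tautology, O(~record_license) follows.
Premise 7 is O(~disclose_shipment -> record_license); contrapositively O(~record_license -> disclose_shipment). Since O(~record_license) holds, K gives O(disclose_shipment).
From O(disclose_shipment) and premise 10, O(disclose_shipment -> review_backup), we obtain O(review_backup).
The contrapositive of premise 8 (O(sound_alarm -> ~review_backup)) is O(review_backup -> ~sound_alarm), and O(review_backup) is already established, so O(~sound_alarm).
Premise 5, O(inform_backup -> sound_alarm), contraposes to O(~sound_alarm -> ~inform_backup); with O(~sound_alarm) we get O(~inform_backup).
From O(~inform_backup) and premise 6, O(~inform_backup -> ~issue_warning), we obtain O(~issue_warning).
So O(~issue_warning) holds, i.e. issue_warning is forbidden. None of the other listed options is forbidden under the premises.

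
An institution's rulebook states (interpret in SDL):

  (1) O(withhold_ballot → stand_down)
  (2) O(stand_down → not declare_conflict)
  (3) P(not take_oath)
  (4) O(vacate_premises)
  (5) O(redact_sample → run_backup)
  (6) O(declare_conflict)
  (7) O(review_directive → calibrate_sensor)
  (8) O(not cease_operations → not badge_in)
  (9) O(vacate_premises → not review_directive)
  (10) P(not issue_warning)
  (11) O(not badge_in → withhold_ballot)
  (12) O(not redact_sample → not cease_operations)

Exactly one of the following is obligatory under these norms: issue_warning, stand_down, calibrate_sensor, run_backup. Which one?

run_backup

Premise 6 gives O(declare_conflict).
The contrapositive of premise 2 (O(stand_down → not declare_conflict)) is O(declare_conflict → not stand_down), and O(declare_conflict) is already established, so O(not stand_down).
The contrapositive of premise 1 (O(withhold_ballot → stand_down)) is O(not stand_down → not withhold_ballot), and O(not stand_down) is already established, so O(not withhold_ballot).
The contrapositive of premise 11 (O(not badge_in → withhold_ballot)) is O(not withhold_ballot → badge_in), and O(not withhold_ballot) is already established, so O(badge_in).
The contrapositive of premise 8 (O(not cease_operations → not badge_in)) is O(badge_in → cease_operations), and O(badge_in) is already established, so O(cease_operations).
Premise 12, O(not redact_sample → not cease_operations), contraposes to O(cease_operations → redact_sample); with O(cease_operations) we get O(redact_sample).
From O(redact_sample) and premise 5, O(redact_sample → run_backup), we obtain O(run_backup).
So O(run_backup) holds — run_backup is obligatory. None of the other listed options is made obligatory by any chain of premises.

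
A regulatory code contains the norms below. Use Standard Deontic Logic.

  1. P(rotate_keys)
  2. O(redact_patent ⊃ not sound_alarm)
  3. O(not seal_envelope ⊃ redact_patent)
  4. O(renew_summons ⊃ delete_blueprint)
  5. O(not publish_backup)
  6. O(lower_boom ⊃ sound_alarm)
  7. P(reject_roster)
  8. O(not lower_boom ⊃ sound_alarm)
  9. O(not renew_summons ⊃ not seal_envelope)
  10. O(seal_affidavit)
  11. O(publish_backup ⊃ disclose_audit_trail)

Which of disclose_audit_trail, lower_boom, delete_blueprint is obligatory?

delete_blueprint

Premises 6 and 8 are O(lower_boom ⊃ sound_alarm) and O(not lower_boom ⊃ sound_alarm); every ideal world satisfies lower_boom or not lower_boom, so in either case sound_alarm holds — hence O(sound_alarm).
The contrapositive of premise 2 (O(redact_patent ⊃ not sound_alarm)) is O(sound_alarm ⊃ not redact_patent), and O(sound_alarm) is already established, so O(not redact_patent).
Premise 3 is O(not seal_envelope ⊃ redact_patent); contrapositively O(not redact_patent ⊃ seal_envelope). Since O(not redact_patent) holds, K gives O(seal_envelope).
The contrapositive of premise 9 (O(not renew_summons ⊃ not seal_envelope)) is O(seal_envelope ⊃ renew_summons), and O(seal_envelope) is already established, so O(renew_summons).
From O(renew_summons) and premise 4, O(renew_summons ⊃ delete_blueprint), we obtain O(delete_blueprint).
So O(delete_blueprint) holds — delete_blueprint is obligatory. None of the other listed options is made obligatory by any chain of premises.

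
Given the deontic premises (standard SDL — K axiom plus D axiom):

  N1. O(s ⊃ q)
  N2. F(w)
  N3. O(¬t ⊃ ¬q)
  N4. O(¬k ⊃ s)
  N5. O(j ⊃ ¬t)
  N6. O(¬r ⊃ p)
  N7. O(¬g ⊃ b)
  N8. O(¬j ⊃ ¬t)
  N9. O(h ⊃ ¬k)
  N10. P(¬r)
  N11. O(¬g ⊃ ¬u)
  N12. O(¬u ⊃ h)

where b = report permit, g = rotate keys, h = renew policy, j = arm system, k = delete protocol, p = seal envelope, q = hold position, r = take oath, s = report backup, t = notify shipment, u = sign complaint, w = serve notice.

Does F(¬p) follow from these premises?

Premise 6 is O(¬r ⊃ p), but O(¬r) is not derivable from the premises (the permission P(¬r) asserts only ¬O(r), not O(¬r)), so it does not yield O(p).
No other premise forces O(p). An ideal world satisfying every premise can still have ¬p true, so F(¬p) is not derivable.

No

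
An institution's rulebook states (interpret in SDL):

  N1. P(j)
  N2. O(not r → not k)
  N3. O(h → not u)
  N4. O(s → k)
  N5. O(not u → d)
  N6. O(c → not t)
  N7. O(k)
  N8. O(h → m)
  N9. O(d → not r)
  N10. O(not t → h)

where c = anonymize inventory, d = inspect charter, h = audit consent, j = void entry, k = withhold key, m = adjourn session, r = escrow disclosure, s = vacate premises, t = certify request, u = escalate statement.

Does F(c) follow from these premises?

From premise 7 we have O(k).
Premise 2, O(not r → not k), contraposes to O(k → r); with O(k) we get O(r).
Premise 9 is O(d → not r); contrapositively O(r → not d). Since O(r) holds, K gives O(not d).
The contrapositive of premise 5 (O(not u → d)) is O(not d → u), and O(not d) is already established, so O(u).
Premise 3, O(h → not u), contraposes to O(u → not h); with O(u) we get O(not h).
The contrapositive of premise 10 (O(not t → h)) is O(not h → t), and O(not h) is already established, so O(t).
Premise 6, O(c → not t), contraposes to O(t → not c); with O(t) we get O(not c).
Premises 1, 4, 8 do not contribute to this derivation.
So O(not c) holds, i.e. F(c). The claim follows.

Yes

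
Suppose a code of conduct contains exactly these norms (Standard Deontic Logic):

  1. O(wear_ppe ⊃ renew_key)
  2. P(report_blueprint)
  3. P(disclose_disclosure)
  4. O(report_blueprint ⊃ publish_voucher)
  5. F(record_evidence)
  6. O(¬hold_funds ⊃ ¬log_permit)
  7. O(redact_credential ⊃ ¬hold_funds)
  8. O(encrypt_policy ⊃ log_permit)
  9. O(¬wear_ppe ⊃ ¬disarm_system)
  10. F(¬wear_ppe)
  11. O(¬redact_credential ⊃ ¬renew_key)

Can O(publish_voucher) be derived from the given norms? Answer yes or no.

Premise 4 is O(report_blueprint ⊃ publish_voucher), but O(report_blueprint) is not derivable from the premises (the permission P(report_blueprint) asserts only ¬O(¬report_blueprint), not O(report_blueprint)), so it does not yield O(publish_voucher).
No other premise forces O(publish_voucher). An ideal world satisfying every premise can still have publish_voucher false, so O(publish_voucher) is not derivable.

No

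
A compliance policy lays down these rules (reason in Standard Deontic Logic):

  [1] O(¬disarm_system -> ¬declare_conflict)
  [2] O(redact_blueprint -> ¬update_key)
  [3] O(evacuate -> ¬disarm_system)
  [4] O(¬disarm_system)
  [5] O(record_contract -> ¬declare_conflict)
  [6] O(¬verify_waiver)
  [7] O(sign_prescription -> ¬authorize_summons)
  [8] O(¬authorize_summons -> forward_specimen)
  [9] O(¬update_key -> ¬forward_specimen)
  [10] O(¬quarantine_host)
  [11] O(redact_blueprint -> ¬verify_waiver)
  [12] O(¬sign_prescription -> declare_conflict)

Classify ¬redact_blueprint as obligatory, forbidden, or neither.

Obligatory

From premise 4 we have O(¬disarm_system).
With premise 1, O(¬disarm_system -> ¬declare_conflict), the K-axiom yields O(¬declare_conflict).
Premise 12, O(¬sign_prescription -> declare_conflict), contraposes to O(¬declare_conflict -> sign_prescription); with O(¬declare_conflict) we get O(sign_prescription).
Premise 7 is O(sign_prescription -> ¬authorize_summons); since O(sign_prescription), deontic closure gives O(¬authorize_summons).
Applying K to premise 8 (O(¬authorize_summons -> forward_specimen)) and O(¬authorize_summons) yields O(forward_specimen).
Premise 9 is O(¬update_key -> ¬forward_specimen); contrapositively O(forward_specimen -> update_key). Since O(forward_specimen) holds, K gives O(update_key).
Premise 2, O(redact_blueprint -> ¬update_key), contraposes to O(update_key -> ¬redact_blueprint); with O(update_key) we get O(¬redact_blueprint).
Premises 3, 5, 6, 10, 11 do not contribute to this derivation.
Hence ¬redact_blueprint is obligatory.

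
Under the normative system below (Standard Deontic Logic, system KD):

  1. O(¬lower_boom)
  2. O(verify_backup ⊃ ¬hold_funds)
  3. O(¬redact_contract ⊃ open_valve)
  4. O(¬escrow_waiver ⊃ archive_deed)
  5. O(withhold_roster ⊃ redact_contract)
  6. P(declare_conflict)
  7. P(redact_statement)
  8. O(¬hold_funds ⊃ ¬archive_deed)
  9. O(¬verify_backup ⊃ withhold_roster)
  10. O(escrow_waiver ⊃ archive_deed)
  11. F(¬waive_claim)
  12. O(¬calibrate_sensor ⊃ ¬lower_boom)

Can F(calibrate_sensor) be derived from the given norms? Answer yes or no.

Premise 12 is O(¬calibrate_sensor ⊃ ¬lower_boom); even if O(¬lower_boom) held, inferring O(¬calibrate_sensor) would be affirming the consequent — invalid.
No other premise forces O(¬calibrate_sensor). An ideal world satisfying every premise can still have calibrate_sensor true, so F(calibrate_sensor) is not derivable.

No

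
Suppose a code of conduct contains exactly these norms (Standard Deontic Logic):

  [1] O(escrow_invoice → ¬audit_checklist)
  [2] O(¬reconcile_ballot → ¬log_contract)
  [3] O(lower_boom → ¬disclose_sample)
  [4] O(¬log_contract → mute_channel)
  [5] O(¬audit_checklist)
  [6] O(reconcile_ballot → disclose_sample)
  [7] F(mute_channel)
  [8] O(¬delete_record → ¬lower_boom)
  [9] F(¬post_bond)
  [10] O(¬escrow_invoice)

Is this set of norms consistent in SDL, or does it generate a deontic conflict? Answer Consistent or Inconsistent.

Consistent

Premise 1 is O(escrow_invoice → ¬audit_checklist); even if O(¬audit_checklist) held, inferring O(escrow_invoice) would be affirming the consequent — invalid.
So O(escrow_invoice) is not derivable, and the apparent clash with O(¬escrow_invoice) does not arise.
A world satisfying every obligation exists (e.g. audit_checklist=false, delete_record=false, disclose_sample=true, escrow_invoice=false, log_contract=true, lower_boom=false, mute_channel=false, post_bond=true, reconcile_ballot=true); no atom is both obligatory and forbidden, so the set is consistent.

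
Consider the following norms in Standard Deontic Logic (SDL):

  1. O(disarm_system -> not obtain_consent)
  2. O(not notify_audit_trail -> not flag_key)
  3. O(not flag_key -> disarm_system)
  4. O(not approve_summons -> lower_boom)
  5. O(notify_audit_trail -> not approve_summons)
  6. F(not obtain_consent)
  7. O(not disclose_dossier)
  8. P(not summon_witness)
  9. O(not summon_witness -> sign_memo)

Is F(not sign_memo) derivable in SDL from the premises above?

No

Premise 9 is O(not summon_witness -> sign_memo), but O(not summon_witness) is not derivable from the premises (the permission P(not summon_witness) asserts only not O(summon_witness), not O(not summon_witness)), so it does not yield O(sign_memo).
No other premise forces O(sign_memo). An ideal world satisfying every premise can still have not sign_memo true, so F(not sign_memo) is not derivable.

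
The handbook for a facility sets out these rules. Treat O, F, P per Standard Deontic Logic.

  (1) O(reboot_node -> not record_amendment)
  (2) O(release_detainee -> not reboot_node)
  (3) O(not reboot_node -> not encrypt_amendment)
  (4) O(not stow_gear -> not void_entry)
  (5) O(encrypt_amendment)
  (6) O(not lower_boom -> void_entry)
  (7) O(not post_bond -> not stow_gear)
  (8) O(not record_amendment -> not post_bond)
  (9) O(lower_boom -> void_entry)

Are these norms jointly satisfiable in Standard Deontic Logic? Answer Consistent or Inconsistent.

Inconsistent

Premises 6 and 9 are O(not lower_boom -> void_entry) and O(lower_boom -> void_entry); every ideal world satisfies not lower_boom or lower_boom, so in either case void_entry holds — hence O(void_entry).
Premise 4 is O(not stow_gear -> not void_entry); contrapositively O(void_entry -> stow_gear). Since O(void_entry) holds, K gives O(stow_gear).
Premise 7 is O(not post_bond -> not stow_gear); contrapositively O(stow_gear -> post_bond). Since O(stow_gear) holds, K gives O(post_bond).
Premise 8 is O(not record_amendment -> not post_bond); contrapositively O(post_bond -> record_amendment). Since O(post_bond) holds, K gives O(record_amendment).
Premise 1, O(reboot_node -> not record_amendment), contraposes to O(record_amendment -> not reboot_node); with O(record_amendment) we get O(not reboot_node).
With premise 3, O(not reboot_node -> not encrypt_amendment), the K-axiom yields O(not encrypt_amendment).
Yet premise 5 states O(encrypt_amendment).
We now have both O(not encrypt_amendment) and O(encrypt_amendment) — encrypt_amendment is simultaneously obligatory and forbidden, violating the D-axiom.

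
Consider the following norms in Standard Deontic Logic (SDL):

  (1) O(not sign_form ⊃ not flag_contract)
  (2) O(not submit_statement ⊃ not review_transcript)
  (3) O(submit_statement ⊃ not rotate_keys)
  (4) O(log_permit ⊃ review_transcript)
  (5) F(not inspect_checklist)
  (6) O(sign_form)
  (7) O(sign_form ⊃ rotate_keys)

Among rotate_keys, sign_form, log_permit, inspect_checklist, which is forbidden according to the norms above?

log_permit

From premise 6 we have O(sign_form).
Applying K to premise 7 (O(sign_form ⊃ rotate_keys)) and O(sign_form) yields O(rotate_keys).
The contrapositive of premise 3 (O(submit_statement ⊃ not rotate_keys)) is O(rotate_keys ⊃ not submit_statement), and O(rotate_keys) is already established, so O(not submit_statement).
Applying K to premise 2 (O(not submit_statement ⊃ not review_transcript)) and O(not submit_statement) yields O(not review_transcript).
Premise 4 is O(log_permit ⊃ review_transcript); contrapositively O(not review_transcript ⊃ not log_permit). Since O(not review_transcript) holds, K gives O(not log_permit).
So O(not log_permit) holds, i.e. log_permit is forbidden. None of the other listed options is forbidden under the premises.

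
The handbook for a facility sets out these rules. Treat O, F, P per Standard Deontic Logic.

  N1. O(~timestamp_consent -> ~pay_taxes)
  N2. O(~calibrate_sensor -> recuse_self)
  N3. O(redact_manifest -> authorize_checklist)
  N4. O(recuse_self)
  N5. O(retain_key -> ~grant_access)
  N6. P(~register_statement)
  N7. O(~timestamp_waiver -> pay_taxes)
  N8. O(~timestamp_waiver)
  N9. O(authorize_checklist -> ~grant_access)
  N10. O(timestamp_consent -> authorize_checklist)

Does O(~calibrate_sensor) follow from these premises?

Premise 2 is O(~calibrate_sensor -> recuse_self); even if O(recuse_self) held, inferring O(~calibrate_sensor) would be affirming the consequent — invalid.
No other premise forces O(~calibrate_sensor). An ideal world satisfying every premise can still have ~calibrate_sensor false, so O(~calibrate_sensor) is not derivable.

No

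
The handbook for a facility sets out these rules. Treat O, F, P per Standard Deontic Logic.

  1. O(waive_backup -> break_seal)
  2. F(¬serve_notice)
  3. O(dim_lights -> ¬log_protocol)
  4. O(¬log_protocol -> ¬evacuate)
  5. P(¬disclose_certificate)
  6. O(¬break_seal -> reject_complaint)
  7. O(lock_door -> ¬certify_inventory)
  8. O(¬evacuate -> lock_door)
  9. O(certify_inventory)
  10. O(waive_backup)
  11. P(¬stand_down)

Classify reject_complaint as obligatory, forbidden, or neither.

Premise 6 is O(¬break_seal -> reject_complaint), but O(¬break_seal) is not derivable from the premises, so it does not yield O(reject_complaint).
No premise or chain of K-axiom applications forces O(reject_complaint), and none forces O(¬reject_complaint). So reject_complaint is neither obligatory nor forbidden under these norms.

Neither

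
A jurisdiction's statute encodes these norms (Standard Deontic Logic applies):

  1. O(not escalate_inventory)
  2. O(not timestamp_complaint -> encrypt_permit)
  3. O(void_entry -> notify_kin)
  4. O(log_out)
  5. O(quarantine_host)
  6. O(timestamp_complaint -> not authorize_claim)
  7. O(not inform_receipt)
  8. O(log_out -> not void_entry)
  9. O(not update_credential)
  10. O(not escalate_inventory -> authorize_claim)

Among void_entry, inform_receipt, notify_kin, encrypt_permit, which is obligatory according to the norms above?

encrypt_permit

From premise 1 we have O(not escalate_inventory).
Applying K to premise 10 (O(not escalate_inventory -> authorize_claim)) and O(not escalate_inventory) yields O(authorize_claim).
The contrapositive of premise 6 (O(timestamp_complaint -> not authorize_claim)) is O(authorize_claim -> not timestamp_complaint), and O(authorize_claim) is already established, so O(not timestamp_complaint).
With premise 2, O(not timestamp_complaint -> encrypt_permit), the K-axiom yields O(encrypt_permit).
So O(encrypt_permit) holds — encrypt_permit is obligatory. None of the other listed options is made obligatory by any chain of premises.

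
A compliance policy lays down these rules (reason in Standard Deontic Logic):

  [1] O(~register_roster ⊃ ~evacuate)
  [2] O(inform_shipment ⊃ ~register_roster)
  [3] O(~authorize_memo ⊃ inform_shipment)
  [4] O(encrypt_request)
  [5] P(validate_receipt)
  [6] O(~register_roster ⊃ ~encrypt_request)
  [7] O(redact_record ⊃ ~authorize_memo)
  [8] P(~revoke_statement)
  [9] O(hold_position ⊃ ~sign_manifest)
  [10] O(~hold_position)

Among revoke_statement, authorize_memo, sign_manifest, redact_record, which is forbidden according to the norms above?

From premise 4 we have O(encrypt_request).
The contrapositive of premise 6 (O(~register_roster ⊃ ~encrypt_request)) is O(encrypt_request ⊃ register_roster), and O(encrypt_request) is already established, so O(register_roster).
The contrapositive of premise 2 (O(inform_shipment ⊃ ~register_roster)) is O(register_roster ⊃ ~inform_shipment), and O(register_roster) is already established, so O(~inform_shipment).
Premise 3, O(~authorize_memo ⊃ inform_shipment), contraposes to O(~inform_shipment ⊃ authorize_memo); with O(~inform_shipment) we get O(authorize_memo).
Premise 7, O(redact_record ⊃ ~authorize_memo), contraposes to O(authorize_memo ⊃ ~redact_record); with O(authorize_memo) we get O(~redact_record).
So O(~redact_record) holds, i.e. redact_record is forbidden. None of the other listed options is forbidden under the premises.

redact_record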